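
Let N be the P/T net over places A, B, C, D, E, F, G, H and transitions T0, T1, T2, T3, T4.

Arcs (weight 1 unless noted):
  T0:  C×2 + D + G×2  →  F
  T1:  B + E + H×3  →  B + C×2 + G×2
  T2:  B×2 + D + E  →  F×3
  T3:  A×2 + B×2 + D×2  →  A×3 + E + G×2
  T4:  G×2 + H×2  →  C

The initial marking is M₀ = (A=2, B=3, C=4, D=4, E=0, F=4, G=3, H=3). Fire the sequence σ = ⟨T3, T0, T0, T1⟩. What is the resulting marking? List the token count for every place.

(A=3, B=1, C=2, D=0, E=0, F=6, G=3, H=0)

step 1: fire T3:  (A=2, B=3, C=4, D=4, E=0, F=4, G=3, H=3) → (A=3, B=1, C=4, D=2, E=1, F=4, G=5, H=3)
step 2: fire T0:  (A=3, B=1, C=4, D=2, E=1, F=4, G=5, H=3) → (A=3, B=1, C=2, D=1, E=1, F=5, G=3, H=3)
step 3: fire T0:  (A=3, B=1, C=2, D=1, E=1, F=5, G=3, H=3) → (A=3, B=1, C=0, D=0, E=1, F=6, G=1, H=3)
step 4: fire T1:  (A=3, B=1, C=0, D=0, E=1, F=6, G=1, H=3) → (A=3, B=1, C=2, D=0, E=0, F=6, G=3, H=0)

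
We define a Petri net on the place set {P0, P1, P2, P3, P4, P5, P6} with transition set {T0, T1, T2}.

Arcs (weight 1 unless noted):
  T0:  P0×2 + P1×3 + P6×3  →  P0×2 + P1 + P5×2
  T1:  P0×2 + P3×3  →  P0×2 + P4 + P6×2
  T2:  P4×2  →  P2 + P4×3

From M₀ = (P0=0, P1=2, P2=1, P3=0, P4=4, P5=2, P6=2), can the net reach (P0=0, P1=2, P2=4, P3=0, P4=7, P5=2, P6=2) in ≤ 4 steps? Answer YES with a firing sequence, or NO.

step 1: fire T2:  (P0=0, P1=2, P2=1, P3=0, P4=4, P5=2, P6=2) → (P0=0, P1=2, P2=2, P3=0, P4=5, P5=2, P6=2)
step 2: fire T2:  (P0=0, P1=2, P2=2, P3=0, P4=5, P5=2, P6=2) → (P0=0, P1=2, P2=3, P3=0, P4=6, P5=2, P6=2)
step 3: fire T2:  (P0=0, P1=2, P2=3, P3=0, P4=6, P5=2, P6=2) → (P0=0, P1=2, P2=4, P3=0, P4=7, P5=2, P6=2)

YES — reachable via ⟨T2, T2, T2⟩ (3 firings)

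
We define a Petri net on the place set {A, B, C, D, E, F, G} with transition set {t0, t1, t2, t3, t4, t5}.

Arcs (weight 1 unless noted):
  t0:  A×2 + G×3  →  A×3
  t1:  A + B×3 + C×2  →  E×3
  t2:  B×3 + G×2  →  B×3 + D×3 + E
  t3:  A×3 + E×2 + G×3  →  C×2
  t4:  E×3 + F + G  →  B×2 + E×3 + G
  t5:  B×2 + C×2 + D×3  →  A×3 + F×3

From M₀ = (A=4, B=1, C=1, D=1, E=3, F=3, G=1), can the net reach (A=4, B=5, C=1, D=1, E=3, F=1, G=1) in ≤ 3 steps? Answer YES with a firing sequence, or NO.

YES — reachable via ⟨t4, t4⟩ (2 firings)

step 1: fire t4:  (A=4, B=1, C=1, D=1, E=3, F=3, G=1) → (A=4, B=3, C=1, D=1, E=3, F=2, G=1)
step 2: fire t4:  (A=4, B=3, C=1, D=1, E=3, F=2, G=1) → (A=4, B=5, C=1, D=1, E=3, F=1, G=1)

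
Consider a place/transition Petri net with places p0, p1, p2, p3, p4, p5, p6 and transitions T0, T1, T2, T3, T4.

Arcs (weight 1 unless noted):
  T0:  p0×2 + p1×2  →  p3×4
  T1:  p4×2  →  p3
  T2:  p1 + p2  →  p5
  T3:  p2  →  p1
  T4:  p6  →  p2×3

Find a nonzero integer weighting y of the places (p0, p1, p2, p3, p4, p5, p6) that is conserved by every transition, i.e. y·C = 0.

Incidence matrix C (rows=places, cols=transitions):
       T0   T1   T2   T3   T4
   p0  -2    0    0    0    0
   p1  -2    0   -1    1    0
   p2   0    0   -1   -1    3
   p3   4    1    0    0    0
   p4   0   -2    0    0    0
   p5   0    0    1    0    0
   p6   0    0    0    0   -1

Candidate y = [4, 0, 0, 2, 1, 0, 0]; check y·C column-wise:
  col T0: 4·-2 + 0·-2 + 2·4 + 1·0 = 0
  col T1: 4·0 + 2·1 + 1·-2 = 0
  col T2: 4·0 + 0·-1 + 0·-1 + 2·0 + 1·0 + 0·1 = 0
  col T3: 4·0 + 0·1 + 0·-1 + 2·0 + 1·0 = 0
  col T4: 4·0 + 0·3 + 2·0 + 1·0 + 0·-1 = 0

y = (p0:4, p1:0, p2:0, p3:2, p4:1, p5:0, p6:0)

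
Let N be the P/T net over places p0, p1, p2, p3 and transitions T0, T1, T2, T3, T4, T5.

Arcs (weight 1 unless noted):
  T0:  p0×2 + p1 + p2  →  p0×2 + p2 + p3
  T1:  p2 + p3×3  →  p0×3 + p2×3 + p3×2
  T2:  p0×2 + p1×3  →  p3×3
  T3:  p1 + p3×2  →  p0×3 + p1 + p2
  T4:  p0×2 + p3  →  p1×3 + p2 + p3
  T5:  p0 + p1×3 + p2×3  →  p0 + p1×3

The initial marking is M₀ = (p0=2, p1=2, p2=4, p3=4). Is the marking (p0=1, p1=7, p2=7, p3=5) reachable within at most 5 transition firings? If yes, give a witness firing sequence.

NO — not reachable within 5 firings

depth 0: 1 marking
depth 1: 5 markings reached so far
depth 2: 14 markings reached so far
depth 3: 32 markings reached so far
depth 4: 65 markings reached so far
depth 5: 122 markings reached so far
target is not among the 122 markings reachable within 5 steps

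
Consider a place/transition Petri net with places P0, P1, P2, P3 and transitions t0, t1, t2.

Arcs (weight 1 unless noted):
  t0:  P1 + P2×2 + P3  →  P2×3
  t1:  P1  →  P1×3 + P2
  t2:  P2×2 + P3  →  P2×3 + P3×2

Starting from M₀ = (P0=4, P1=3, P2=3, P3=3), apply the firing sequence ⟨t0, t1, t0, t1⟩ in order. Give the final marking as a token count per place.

(P0=4, P1=5, P2=7, P3=1)

step 1: fire t0:  (P0=4, P1=3, P2=3, P3=3) → (P0=4, P1=2, P2=4, P3=2)
step 2: fire t1:  (P0=4, P1=2, P2=4, P3=2) → (P0=4, P1=4, P2=5, P3=2)
step 3: fire t0:  (P0=4, P1=4, P2=5, P3=2) → (P0=4, P1=3, P2=6, P3=1)
step 4: fire t1:  (P0=4, P1=3, P2=6, P3=1) → (P0=4, P1=5, P2=7, P3=1)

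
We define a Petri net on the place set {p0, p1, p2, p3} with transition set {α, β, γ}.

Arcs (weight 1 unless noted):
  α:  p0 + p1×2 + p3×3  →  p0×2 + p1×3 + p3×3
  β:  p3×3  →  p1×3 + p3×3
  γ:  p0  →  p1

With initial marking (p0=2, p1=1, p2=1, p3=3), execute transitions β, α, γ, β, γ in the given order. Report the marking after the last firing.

step 1: fire β:  (p0=2, p1=1, p2=1, p3=3) → (p0=2, p1=4, p2=1, p3=3)
step 2: fire α:  (p0=2, p1=4, p2=1, p3=3) → (p0=3, p1=5, p2=1, p3=3)
step 3: fire γ:  (p0=3, p1=5, p2=1, p3=3) → (p0=2, p1=6, p2=1, p3=3)
step 4: fire β:  (p0=2, p1=6, p2=1, p3=3) → (p0=2, p1=9, p2=1, p3=3)
step 5: fire γ:  (p0=2, p1=9, p2=1, p3=3) → (p0=1, p1=10, p2=1, p3=3)

(p0=1, p1=10, p2=1, p3=3)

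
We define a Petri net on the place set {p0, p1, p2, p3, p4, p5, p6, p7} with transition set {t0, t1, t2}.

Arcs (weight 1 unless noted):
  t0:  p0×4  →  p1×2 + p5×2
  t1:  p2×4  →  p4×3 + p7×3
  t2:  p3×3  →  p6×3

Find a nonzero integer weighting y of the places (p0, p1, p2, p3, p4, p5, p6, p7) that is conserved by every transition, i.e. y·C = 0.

Incidence matrix C (rows=places, cols=transitions):
       t0   t1   t2
   p0  -4    0    0
   p1   2    0    0
   p2   0   -4    0
   p3   0    0   -3
   p4   0    3    0
   p5   2    0    0
   p6   0    0    3
   p7   0    3    0

Candidate y = [1, 2, 0, 0, 0, 0, 0, 0]; check y·C column-wise:
  col t0: 1·-4 + 2·2 + 0·2 = 0
  col t1: 1·0 + 2·0 + 0·-4 + 0·3 + 0·3 = 0
  col t2: 1·0 + 2·0 + 0·-3 + 0·3 = 0

y = (p0:1, p1:2, p2:0, p3:0, p4:0, p5:0, p6:0, p7:0)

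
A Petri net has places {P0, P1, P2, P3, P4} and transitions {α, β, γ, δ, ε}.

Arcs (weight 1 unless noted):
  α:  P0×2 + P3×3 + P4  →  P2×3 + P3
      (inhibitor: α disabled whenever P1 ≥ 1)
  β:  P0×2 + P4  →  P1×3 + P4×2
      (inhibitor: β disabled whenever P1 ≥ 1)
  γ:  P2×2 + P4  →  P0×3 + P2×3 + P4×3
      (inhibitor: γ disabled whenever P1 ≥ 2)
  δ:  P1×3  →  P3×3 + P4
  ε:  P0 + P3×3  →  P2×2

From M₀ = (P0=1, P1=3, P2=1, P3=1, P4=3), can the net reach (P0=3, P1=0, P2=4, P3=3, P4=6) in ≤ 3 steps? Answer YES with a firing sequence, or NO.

NO — not reachable within 3 firings

depth 0: 1 marking
depth 1: 2 markings reached so far
depth 2: 3 markings reached so far
depth 3: 4 markings reached so far
target is not among the 4 markings reachable within 3 steps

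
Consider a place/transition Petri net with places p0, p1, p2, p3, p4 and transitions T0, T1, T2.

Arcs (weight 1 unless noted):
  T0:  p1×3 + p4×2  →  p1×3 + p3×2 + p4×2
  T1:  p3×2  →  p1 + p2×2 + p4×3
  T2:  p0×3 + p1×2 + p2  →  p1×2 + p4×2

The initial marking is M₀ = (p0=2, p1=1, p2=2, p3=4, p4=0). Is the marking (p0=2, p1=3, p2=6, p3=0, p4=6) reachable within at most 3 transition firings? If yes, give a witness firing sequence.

YES — reachable via ⟨T1, T1⟩ (2 firings)

step 1: fire T1:  (p0=2, p1=1, p2=2, p3=4, p4=0) → (p0=2, p1=2, p2=4, p3=2, p4=3)
step 2: fire T1:  (p0=2, p1=2, p2=4, p3=2, p4=3) → (p0=2, p1=3, p2=6, p3=0, p4=6)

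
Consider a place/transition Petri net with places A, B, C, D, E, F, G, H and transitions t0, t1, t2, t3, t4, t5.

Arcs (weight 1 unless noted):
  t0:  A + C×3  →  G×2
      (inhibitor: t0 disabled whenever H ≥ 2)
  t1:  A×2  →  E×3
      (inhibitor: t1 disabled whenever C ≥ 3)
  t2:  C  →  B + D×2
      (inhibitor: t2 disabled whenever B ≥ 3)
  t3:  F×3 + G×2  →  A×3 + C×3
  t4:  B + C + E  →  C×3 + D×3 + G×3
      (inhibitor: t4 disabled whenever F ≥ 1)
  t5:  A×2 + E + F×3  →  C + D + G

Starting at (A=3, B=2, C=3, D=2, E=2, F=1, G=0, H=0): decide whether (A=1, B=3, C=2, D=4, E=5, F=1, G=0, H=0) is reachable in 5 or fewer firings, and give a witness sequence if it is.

step 1: fire t2:  (A=3, B=2, C=3, D=2, E=2, F=1, G=0, H=0) → (A=3, B=3, C=2, D=4, E=2, F=1, G=0, H=0)
step 2: fire t1:  (A=3, B=3, C=2, D=4, E=2, F=1, G=0, H=0) → (A=1, B=3, C=2, D=4, E=5, F=1, G=0, H=0)

YES — reachable via ⟨t2, t1⟩ (2 firings)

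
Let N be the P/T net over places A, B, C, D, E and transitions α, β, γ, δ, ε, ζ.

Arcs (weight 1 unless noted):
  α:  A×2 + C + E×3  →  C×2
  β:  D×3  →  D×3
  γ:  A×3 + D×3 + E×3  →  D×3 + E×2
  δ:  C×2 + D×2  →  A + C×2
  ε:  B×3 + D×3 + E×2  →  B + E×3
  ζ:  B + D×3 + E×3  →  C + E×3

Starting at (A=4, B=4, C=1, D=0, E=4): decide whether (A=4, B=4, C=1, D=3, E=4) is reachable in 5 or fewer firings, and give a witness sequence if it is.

NO — not reachable within 5 firings

depth 0: 1 marking
depth 1: 2 markings reached so far
depth 2: 2 markings reached so far
(frontier empty at depth 2; search complete)
target is not among the 2 markings reachable within 5 steps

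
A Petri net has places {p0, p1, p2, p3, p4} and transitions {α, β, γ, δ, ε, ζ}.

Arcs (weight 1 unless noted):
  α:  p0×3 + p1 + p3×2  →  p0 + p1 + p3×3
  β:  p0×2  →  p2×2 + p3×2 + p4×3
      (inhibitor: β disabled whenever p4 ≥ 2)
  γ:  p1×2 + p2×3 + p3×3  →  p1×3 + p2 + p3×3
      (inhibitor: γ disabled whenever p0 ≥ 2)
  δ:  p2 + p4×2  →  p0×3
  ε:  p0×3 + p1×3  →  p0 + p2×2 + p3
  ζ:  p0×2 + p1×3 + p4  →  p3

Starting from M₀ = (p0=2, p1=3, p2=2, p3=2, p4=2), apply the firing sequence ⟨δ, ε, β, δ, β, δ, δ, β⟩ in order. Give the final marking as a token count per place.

step 1: fire δ:  (p0=2, p1=3, p2=2, p3=2, p4=2) → (p0=5, p1=3, p2=1, p3=2, p4=0)
step 2: fire ε:  (p0=5, p1=3, p2=1, p3=2, p4=0) → (p0=3, p1=0, p2=3, p3=3, p4=0)
step 3: fire β:  (p0=3, p1=0, p2=3, p3=3, p4=0) → (p0=1, p1=0, p2=5, p3=5, p4=3)
step 4: fire δ:  (p0=1, p1=0, p2=5, p3=5, p4=3) → (p0=4, p1=0, p2=4, p3=5, p4=1)
step 5: fire β:  (p0=4, p1=0, p2=4, p3=5, p4=1) → (p0=2, p1=0, p2=6, p3=7, p4=4)
step 6: fire δ:  (p0=2, p1=0, p2=6, p3=7, p4=4) → (p0=5, p1=0, p2=5, p3=7, p4=2)
step 7: fire δ:  (p0=5, p1=0, p2=5, p3=7, p4=2) → (p0=8, p1=0, p2=4, p3=7, p4=0)
step 8: fire β:  (p0=8, p1=0, p2=4, p3=7, p4=0) → (p0=6, p1=0, p2=6, p3=9, p4=3)

(p0=6, p1=0, p2=6, p3=9, p4=3)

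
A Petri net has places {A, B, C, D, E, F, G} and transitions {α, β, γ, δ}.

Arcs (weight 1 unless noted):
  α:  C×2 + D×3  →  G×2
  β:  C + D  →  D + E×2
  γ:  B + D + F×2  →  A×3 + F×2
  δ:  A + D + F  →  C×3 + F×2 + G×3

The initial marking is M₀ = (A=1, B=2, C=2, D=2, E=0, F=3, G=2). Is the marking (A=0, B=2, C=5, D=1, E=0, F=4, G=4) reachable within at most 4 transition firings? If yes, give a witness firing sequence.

NO — not reachable within 4 firings

depth 0: 1 marking
depth 1: 4 markings reached so far
depth 2: 9 markings reached so far
depth 3: 13 markings reached so far
depth 4: 16 markings reached so far
target is not among the 16 markings reachable within 4 steps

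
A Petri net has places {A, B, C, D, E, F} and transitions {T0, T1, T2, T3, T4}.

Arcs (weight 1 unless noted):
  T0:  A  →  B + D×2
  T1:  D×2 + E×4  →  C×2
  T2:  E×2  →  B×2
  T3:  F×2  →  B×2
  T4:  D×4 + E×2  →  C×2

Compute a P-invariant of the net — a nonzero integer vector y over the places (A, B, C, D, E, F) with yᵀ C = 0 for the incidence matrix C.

y = (A:3, B:1, C:3, D:1, E:1, F:1)

Incidence matrix C (rows=places, cols=transitions):
       T0   T1   T2   T3   T4
    A  -1    0    0    0    0
    B   1    0    2    2    0
    C   0    2    0    0    2
    D   2   -2    0    0   -4
    E   0   -4   -2    0   -2
    F   0    0    0   -2    0

Candidate y = [3, 1, 3, 1, 1, 1]; check y·C column-wise:
  col T0: 3·-1 + 1·1 + 3·0 + 1·2 + 1·0 + 1·0 = 0
  col T1: 3·0 + 1·0 + 3·2 + 1·-2 + 1·-4 + 1·0 = 0
  col T2: 3·0 + 1·2 + 3·0 + 1·0 + 1·-2 + 1·0 = 0
  col T3: 3·0 + 1·2 + 3·0 + 1·0 + 1·0 + 1·-2 = 0
  col T4: 3·0 + 1·0 + 3·2 + 1·-4 + 1·-2 + 1·0 = 0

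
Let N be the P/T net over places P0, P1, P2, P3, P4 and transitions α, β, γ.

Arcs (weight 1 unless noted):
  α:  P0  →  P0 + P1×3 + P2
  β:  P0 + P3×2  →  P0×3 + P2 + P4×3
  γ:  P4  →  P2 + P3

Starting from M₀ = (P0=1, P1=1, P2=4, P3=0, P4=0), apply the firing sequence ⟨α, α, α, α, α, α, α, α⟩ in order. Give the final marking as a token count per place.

(P0=1, P1=25, P2=12, P3=0, P4=0)

step 1: fire α:  (P0=1, P1=1, P2=4, P3=0, P4=0) → (P0=1, P1=4, P2=5, P3=0, P4=0)
step 2: fire α:  (P0=1, P1=4, P2=5, P3=0, P4=0) → (P0=1, P1=7, P2=6, P3=0, P4=0)
step 3: fire α:  (P0=1, P1=7, P2=6, P3=0, P4=0) → (P0=1, P1=10, P2=7, P3=0, P4=0)
step 4: fire α:  (P0=1, P1=10, P2=7, P3=0, P4=0) → (P0=1, P1=13, P2=8, P3=0, P4=0)
step 5: fire α:  (P0=1, P1=13, P2=8, P3=0, P4=0) → (P0=1, P1=16, P2=9, P3=0, P4=0)
step 6: fire α:  (P0=1, P1=16, P2=9, P3=0, P4=0) → (P0=1, P1=19, P2=10, P3=0, P4=0)
step 7: fire α:  (P0=1, P1=19, P2=10, P3=0, P4=0) → (P0=1, P1=22, P2=11, P3=0, P4=0)
step 8: fire α:  (P0=1, P1=22, P2=11, P3=0, P4=0) → (P0=1, P1=25, P2=12, P3=0, P4=0)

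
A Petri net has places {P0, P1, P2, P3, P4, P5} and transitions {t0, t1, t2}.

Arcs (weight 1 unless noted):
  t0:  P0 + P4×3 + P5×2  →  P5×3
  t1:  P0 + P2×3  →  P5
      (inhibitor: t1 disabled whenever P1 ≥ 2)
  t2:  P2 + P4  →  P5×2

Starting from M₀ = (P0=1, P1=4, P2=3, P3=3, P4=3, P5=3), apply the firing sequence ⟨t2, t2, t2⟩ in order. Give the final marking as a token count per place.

step 1: fire t2:  (P0=1, P1=4, P2=3, P3=3, P4=3, P5=3) → (P0=1, P1=4, P2=2, P3=3, P4=2, P5=5)
step 2: fire t2:  (P0=1, P1=4, P2=2, P3=3, P4=2, P5=5) → (P0=1, P1=4, P2=1, P3=3, P4=1, P5=7)
step 3: fire t2:  (P0=1, P1=4, P2=1, P3=3, P4=1, P5=7) → (P0=1, P1=4, P2=0, P3=3, P4=0, P5=9)

(P0=1, P1=4, P2=0, P3=3, P4=0, P5=9)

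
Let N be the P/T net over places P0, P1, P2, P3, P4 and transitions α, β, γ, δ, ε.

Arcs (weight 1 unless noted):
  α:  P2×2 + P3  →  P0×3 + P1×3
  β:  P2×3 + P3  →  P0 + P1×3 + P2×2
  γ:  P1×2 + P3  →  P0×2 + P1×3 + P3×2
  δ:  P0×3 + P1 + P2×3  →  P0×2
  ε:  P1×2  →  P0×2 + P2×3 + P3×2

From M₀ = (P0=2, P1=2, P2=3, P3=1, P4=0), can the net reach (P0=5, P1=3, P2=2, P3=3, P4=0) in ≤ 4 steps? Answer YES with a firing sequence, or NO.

NO — not reachable within 4 firings

depth 0: 1 marking
depth 1: 5 markings reached so far
depth 2: 12 markings reached so far
depth 3: 28 markings reached so far
depth 4: 56 markings reached so far
target is not among the 56 markings reachable within 4 steps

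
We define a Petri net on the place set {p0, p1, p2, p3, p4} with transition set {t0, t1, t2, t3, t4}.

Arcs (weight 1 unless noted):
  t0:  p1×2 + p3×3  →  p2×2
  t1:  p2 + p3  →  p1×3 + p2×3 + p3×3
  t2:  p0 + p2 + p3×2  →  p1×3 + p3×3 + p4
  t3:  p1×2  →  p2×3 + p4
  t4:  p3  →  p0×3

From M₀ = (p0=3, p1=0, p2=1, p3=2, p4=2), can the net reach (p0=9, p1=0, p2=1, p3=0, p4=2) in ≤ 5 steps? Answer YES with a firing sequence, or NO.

YES — reachable via ⟨t4, t4⟩ (2 firings)

step 1: fire t4:  (p0=3, p1=0, p2=1, p3=2, p4=2) → (p0=6, p1=0, p2=1, p3=1, p4=2)
step 2: fire t4:  (p0=6, p1=0, p2=1, p3=1, p4=2) → (p0=9, p1=0, p2=1, p3=0, p4=2)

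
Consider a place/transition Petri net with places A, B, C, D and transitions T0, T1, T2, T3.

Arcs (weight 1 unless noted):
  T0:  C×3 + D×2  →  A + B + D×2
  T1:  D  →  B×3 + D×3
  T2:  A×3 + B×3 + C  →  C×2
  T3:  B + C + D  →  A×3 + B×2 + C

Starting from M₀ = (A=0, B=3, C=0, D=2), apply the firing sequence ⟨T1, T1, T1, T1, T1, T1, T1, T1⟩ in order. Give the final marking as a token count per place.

(A=0, B=27, C=0, D=18)

step 1: fire T1:  (A=0, B=3, C=0, D=2) → (A=0, B=6, C=0, D=4)
step 2: fire T1:  (A=0, B=6, C=0, D=4) → (A=0, B=9, C=0, D=6)
step 3: fire T1:  (A=0, B=9, C=0, D=6) → (A=0, B=12, C=0, D=8)
step 4: fire T1:  (A=0, B=12, C=0, D=8) → (A=0, B=15, C=0, D=10)
step 5: fire T1:  (A=0, B=15, C=0, D=10) → (A=0, B=18, C=0, D=12)
step 6: fire T1:  (A=0, B=18, C=0, D=12) → (A=0, B=21, C=0, D=14)
step 7: fire T1:  (A=0, B=21, C=0, D=14) → (A=0, B=24, C=0, D=16)
step 8: fire T1:  (A=0, B=24, C=0, D=16) → (A=0, B=27, C=0, D=18)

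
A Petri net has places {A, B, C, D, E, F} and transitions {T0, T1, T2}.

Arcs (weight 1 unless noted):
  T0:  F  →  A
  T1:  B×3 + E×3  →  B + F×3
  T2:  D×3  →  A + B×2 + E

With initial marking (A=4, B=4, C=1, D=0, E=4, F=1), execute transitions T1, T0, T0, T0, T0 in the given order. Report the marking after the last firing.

(A=8, B=2, C=1, D=0, E=1, F=0)

step 1: fire T1:  (A=4, B=4, C=1, D=0, E=4, F=1) → (A=4, B=2, C=1, D=0, E=1, F=4)
step 2: fire T0:  (A=4, B=2, C=1, D=0, E=1, F=4) → (A=5, B=2, C=1, D=0, E=1, F=3)
step 3: fire T0:  (A=5, B=2, C=1, D=0, E=1, F=3) → (A=6, B=2, C=1, D=0, E=1, F=2)
step 4: fire T0:  (A=6, B=2, C=1, D=0, E=1, F=2) → (A=7, B=2, C=1, D=0, E=1, F=1)
step 5: fire T0:  (A=7, B=2, C=1, D=0, E=1, F=1) → (A=8, B=2, C=1, D=0, E=1, F=0)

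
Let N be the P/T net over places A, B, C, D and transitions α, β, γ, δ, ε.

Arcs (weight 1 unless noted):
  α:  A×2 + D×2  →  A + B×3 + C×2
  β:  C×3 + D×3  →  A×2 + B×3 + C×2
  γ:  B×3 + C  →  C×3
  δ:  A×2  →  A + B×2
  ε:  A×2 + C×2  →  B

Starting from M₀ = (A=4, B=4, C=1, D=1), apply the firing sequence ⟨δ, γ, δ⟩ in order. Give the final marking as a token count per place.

step 1: fire δ:  (A=4, B=4, C=1, D=1) → (A=3, B=6, C=1, D=1)
step 2: fire γ:  (A=3, B=6, C=1, D=1) → (A=3, B=3, C=3, D=1)
step 3: fire δ:  (A=3, B=3, C=3, D=1) → (A=2, B=5, C=3, D=1)

(A=2, B=5, C=3, D=1)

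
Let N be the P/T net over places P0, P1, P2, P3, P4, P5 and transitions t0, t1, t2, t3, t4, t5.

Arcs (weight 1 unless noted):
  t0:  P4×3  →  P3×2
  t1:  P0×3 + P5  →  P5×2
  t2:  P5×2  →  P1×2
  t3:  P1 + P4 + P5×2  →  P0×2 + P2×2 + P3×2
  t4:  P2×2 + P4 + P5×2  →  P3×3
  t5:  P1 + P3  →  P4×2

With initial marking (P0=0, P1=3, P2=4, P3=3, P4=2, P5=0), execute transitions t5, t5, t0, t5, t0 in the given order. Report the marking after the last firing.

(P0=0, P1=0, P2=4, P3=4, P4=2, P5=0)

step 1: fire t5:  (P0=0, P1=3, P2=4, P3=3, P4=2, P5=0) → (P0=0, P1=2, P2=4, P3=2, P4=4, P5=0)
step 2: fire t5:  (P0=0, P1=2, P2=4, P3=2, P4=4, P5=0) → (P0=0, P1=1, P2=4, P3=1, P4=6, P5=0)
step 3: fire t0:  (P0=0, P1=1, P2=4, P3=1, P4=6, P5=0) → (P0=0, P1=1, P2=4, P3=3, P4=3, P5=0)
step 4: fire t5:  (P0=0, P1=1, P2=4, P3=3, P4=3, P5=0) → (P0=0, P1=0, P2=4, P3=2, P4=5, P5=0)
step 5: fire t0:  (P0=0, P1=0, P2=4, P3=2, P4=5, P5=0) → (P0=0, P1=0, P2=4, P3=4, P4=2, P5=0)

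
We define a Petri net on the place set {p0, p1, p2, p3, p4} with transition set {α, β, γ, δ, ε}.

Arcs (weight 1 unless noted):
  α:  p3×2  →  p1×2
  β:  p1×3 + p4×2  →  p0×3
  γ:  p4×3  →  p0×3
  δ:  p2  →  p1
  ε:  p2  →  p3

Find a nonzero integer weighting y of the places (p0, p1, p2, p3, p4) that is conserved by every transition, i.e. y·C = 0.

Incidence matrix C (rows=places, cols=transitions):
        α    β    γ    δ    ε
   p0   0    3    3    0    0
   p1   2   -3    0    1    0
   p2   0    0    0   -1   -1
   p3  -2    0    0    0    1
   p4   0   -2   -3    0    0

Candidate y = [3, 1, 1, 1, 3]; check y·C column-wise:
  col α: 3·0 + 1·2 + 1·0 + 1·-2 + 3·0 = 0
  col β: 3·3 + 1·-3 + 1·0 + 1·0 + 3·-2 = 0
  col γ: 3·3 + 1·0 + 1·0 + 1·0 + 3·-3 = 0
  col δ: 3·0 + 1·1 + 1·-1 + 1·0 + 3·0 = 0
  col ε: 3·0 + 1·0 + 1·-1 + 1·1 + 3·0 = 0

y = (p0:3, p1:1, p2:1, p3:1, p4:3)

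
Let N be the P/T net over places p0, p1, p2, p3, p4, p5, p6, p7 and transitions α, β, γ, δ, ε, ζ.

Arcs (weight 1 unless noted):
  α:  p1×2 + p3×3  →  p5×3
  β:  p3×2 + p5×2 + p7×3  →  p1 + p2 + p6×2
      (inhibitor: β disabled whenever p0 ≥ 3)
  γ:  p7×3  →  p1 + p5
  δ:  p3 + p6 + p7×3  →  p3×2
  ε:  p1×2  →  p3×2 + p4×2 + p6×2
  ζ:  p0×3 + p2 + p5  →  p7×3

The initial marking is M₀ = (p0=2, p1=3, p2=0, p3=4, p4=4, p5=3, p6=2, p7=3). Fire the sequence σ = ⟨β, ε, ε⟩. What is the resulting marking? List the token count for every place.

step 1: fire β:  (p0=2, p1=3, p2=0, p3=4, p4=4, p5=3, p6=2, p7=3) → (p0=2, p1=4, p2=1, p3=2, p4=4, p5=1, p6=4, p7=0)
step 2: fire ε:  (p0=2, p1=4, p2=1, p3=2, p4=4, p5=1, p6=4, p7=0) → (p0=2, p1=2, p2=1, p3=4, p4=6, p5=1, p6=6, p7=0)
step 3: fire ε:  (p0=2, p1=2, p2=1, p3=4, p4=6, p5=1, p6=6, p7=0) → (p0=2, p1=0, p2=1, p3=6, p4=8, p5=1, p6=8, p7=0)

(p0=2, p1=0, p2=1, p3=6, p4=8, p5=1, p6=8, p7=0)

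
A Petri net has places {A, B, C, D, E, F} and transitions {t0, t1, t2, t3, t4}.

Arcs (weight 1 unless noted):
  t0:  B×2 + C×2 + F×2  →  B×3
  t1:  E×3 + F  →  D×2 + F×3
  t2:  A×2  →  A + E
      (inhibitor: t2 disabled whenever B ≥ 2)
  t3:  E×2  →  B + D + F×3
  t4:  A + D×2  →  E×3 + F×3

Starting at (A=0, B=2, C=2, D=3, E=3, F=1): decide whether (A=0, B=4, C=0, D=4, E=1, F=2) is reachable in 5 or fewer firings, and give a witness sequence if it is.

step 1: fire t3:  (A=0, B=2, C=2, D=3, E=3, F=1) → (A=0, B=3, C=2, D=4, E=1, F=4)
step 2: fire t0:  (A=0, B=3, C=2, D=4, E=1, F=4) → (A=0, B=4, C=0, D=4, E=1, F=2)

YES — reachable via ⟨t3, t0⟩ (2 firings)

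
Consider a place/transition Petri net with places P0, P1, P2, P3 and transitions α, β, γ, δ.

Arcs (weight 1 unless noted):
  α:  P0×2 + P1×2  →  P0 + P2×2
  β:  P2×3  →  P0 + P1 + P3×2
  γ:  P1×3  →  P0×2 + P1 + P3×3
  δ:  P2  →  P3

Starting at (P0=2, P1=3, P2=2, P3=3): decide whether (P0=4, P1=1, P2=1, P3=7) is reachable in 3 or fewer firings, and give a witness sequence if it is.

YES — reachable via ⟨γ, δ⟩ (2 firings)

step 1: fire γ:  (P0=2, P1=3, P2=2, P3=3) → (P0=4, P1=1, P2=2, P3=6)
step 2: fire δ:  (P0=4, P1=1, P2=2, P3=6) → (P0=4, P1=1, P2=1, P3=7)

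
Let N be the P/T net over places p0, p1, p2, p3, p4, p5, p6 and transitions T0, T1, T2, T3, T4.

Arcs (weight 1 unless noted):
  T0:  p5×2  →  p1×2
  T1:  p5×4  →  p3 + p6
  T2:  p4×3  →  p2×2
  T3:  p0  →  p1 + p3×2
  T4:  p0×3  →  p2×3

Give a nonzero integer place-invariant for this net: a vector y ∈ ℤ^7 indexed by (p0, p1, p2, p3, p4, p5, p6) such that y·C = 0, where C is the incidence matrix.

y = (p0:9, p1:1, p2:9, p3:4, p4:6, p5:1, p6:0)

Incidence matrix C (rows=places, cols=transitions):
       T0   T1   T2   T3   T4
   p0   0    0    0   -1   -3
   p1   2    0    0    1    0
   p2   0    0    2    0    3
   p3   0    1    0    2    0
   p4   0    0   -3    0    0
   p5  -2   -4    0    0    0
   p6   0    1    0    0    0

Candidate y = [9, 1, 9, 4, 6, 1, 0]; check y·C column-wise:
  col T0: 9·0 + 1·2 + 9·0 + 4·0 + 6·0 + 1·-2 = 0
  col T1: 9·0 + 1·0 + 9·0 + 4·1 + 6·0 + 1·-4 + 0·1 = 0
  col T2: 9·0 + 1·0 + 9·2 + 4·0 + 6·-3 + 1·0 = 0
  col T3: 9·-1 + 1·1 + 9·0 + 4·2 + 6·0 + 1·0 = 0
  col T4: 9·-3 + 1·0 + 9·3 + 4·0 + 6·0 + 1·0 = 0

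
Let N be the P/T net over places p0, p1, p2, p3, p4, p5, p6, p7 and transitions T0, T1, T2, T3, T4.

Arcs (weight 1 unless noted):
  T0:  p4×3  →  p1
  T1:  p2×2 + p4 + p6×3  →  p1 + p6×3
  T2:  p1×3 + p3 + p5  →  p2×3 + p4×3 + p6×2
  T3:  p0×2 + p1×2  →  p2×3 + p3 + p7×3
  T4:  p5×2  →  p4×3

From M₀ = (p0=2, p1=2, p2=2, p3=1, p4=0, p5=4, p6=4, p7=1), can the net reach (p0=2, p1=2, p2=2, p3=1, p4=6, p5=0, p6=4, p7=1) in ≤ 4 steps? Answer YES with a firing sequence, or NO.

YES — reachable via ⟨T4, T4⟩ (2 firings)

step 1: fire T4:  (p0=2, p1=2, p2=2, p3=1, p4=0, p5=4, p6=4, p7=1) → (p0=2, p1=2, p2=2, p3=1, p4=3, p5=2, p6=4, p7=1)
step 2: fire T4:  (p0=2, p1=2, p2=2, p3=1, p4=3, p5=2, p6=4, p7=1) → (p0=2, p1=2, p2=2, p3=1, p4=6, p5=0, p6=4, p7=1)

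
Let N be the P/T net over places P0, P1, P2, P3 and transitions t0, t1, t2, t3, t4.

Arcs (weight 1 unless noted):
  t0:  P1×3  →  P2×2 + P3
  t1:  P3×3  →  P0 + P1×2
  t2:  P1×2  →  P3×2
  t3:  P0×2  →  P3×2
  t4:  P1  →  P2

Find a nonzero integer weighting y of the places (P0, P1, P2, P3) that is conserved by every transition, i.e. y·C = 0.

Incidence matrix C (rows=places, cols=transitions):
       t0   t1   t2   t3   t4
   P0   0    1    0   -2    0
   P1  -3    2   -2    0   -1
   P2   2    0    0    0    1
   P3   1   -3    2    2    0

Candidate y = [1, 1, 1, 1]; check y·C column-wise:
  col t0: 1·0 + 1·-3 + 1·2 + 1·1 = 0
  col t1: 1·1 + 1·2 + 1·0 + 1·-3 = 0
  col t2: 1·0 + 1·-2 + 1·0 + 1·2 = 0
  col t3: 1·-2 + 1·0 + 1·0 + 1·2 = 0
  col t4: 1·0 + 1·-1 + 1·1 + 1·0 = 0

y = (P0:1, P1:1, P2:1, P3:1)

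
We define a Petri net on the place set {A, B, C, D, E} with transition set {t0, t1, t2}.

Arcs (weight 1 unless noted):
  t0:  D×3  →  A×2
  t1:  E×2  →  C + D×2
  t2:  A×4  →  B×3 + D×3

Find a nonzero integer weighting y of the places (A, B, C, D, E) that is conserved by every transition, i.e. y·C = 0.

Incidence matrix C (rows=places, cols=transitions):
       t0   t1   t2
    A   2    0   -4
    B   0    0    3
    C   0    1    0
    D  -3    2    3
    E   0   -2    0

Candidate y = [3, 2, -4, 2, 0]; check y·C column-wise:
  col t0: 3·2 + 2·0 + -4·0 + 2·-3 = 0
  col t1: 3·0 + 2·0 + -4·1 + 2·2 + 0·-2 = 0
  col t2: 3·-4 + 2·3 + -4·0 + 2·3 = 0

y = (A:3, B:2, C:-4, D:2, E:0)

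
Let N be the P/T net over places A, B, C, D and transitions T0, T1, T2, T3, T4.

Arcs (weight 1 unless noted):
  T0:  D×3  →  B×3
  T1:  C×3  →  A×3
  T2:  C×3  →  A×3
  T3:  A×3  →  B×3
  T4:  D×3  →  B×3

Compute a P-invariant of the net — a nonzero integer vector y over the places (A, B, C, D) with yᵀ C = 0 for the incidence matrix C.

Incidence matrix C (rows=places, cols=transitions):
       T0   T1   T2   T3   T4
    A   0    3    3   -3    0
    B   3    0    0    3    3
    C   0   -3   -3    0    0
    D  -3    0    0    0   -3

Candidate y = [1, 1, 1, 1]; check y·C column-wise:
  col T0: 1·0 + 1·3 + 1·0 + 1·-3 = 0
  col T1: 1·3 + 1·0 + 1·-3 + 1·0 = 0
  col T2: 1·3 + 1·0 + 1·-3 + 1·0 = 0
  col T3: 1·-3 + 1·3 + 1·0 + 1·0 = 0
  col T4: 1·0 + 1·3 + 1·0 + 1·-3 = 0

y = (A:1, B:1, C:1, D:1)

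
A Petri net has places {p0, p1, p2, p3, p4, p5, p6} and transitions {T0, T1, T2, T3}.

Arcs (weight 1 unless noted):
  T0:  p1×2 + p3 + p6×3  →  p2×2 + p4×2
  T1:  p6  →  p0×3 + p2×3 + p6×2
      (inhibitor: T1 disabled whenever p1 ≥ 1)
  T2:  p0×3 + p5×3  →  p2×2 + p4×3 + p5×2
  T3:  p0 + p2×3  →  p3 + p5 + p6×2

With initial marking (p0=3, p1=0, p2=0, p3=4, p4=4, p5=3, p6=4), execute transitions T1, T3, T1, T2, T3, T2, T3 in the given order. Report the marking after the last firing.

(p0=0, p1=0, p2=1, p3=7, p4=10, p5=4, p6=12)

step 1: fire T1:  (p0=3, p1=0, p2=0, p3=4, p4=4, p5=3, p6=4) → (p0=6, p1=0, p2=3, p3=4, p4=4, p5=3, p6=5)
step 2: fire T3:  (p0=6, p1=0, p2=3, p3=4, p4=4, p5=3, p6=5) → (p0=5, p1=0, p2=0, p3=5, p4=4, p5=4, p6=7)
step 3: fire T1:  (p0=5, p1=0, p2=0, p3=5, p4=4, p5=4, p6=7) → (p0=8, p1=0, p2=3, p3=5, p4=4, p5=4, p6=8)
step 4: fire T2:  (p0=8, p1=0, p2=3, p3=5, p4=4, p5=4, p6=8) → (p0=5, p1=0, p2=5, p3=5, p4=7, p5=3, p6=8)
step 5: fire T3:  (p0=5, p1=0, p2=5, p3=5, p4=7, p5=3, p6=8) → (p0=4, p1=0, p2=2, p3=6, p4=7, p5=4, p6=10)
step 6: fire T2:  (p0=4, p1=0, p2=2, p3=6, p4=7, p5=4, p6=10) → (p0=1, p1=0, p2=4, p3=6, p4=10, p5=3, p6=10)
step 7: fire T3:  (p0=1, p1=0, p2=4, p3=6, p4=10, p5=3, p6=10) → (p0=0, p1=0, p2=1, p3=7, p4=10, p5=4, p6=12)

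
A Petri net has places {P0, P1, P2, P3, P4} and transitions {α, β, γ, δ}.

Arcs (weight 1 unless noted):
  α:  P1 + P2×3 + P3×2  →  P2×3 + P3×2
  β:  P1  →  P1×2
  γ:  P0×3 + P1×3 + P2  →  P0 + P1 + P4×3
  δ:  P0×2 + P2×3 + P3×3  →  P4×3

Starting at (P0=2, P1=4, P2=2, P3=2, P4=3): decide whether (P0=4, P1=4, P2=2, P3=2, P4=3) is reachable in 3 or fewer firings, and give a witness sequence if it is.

NO — not reachable within 3 firings

depth 0: 1 marking
depth 1: 2 markings reached so far
depth 2: 3 markings reached so far
depth 3: 4 markings reached so far
target is not among the 4 markings reachable within 3 steps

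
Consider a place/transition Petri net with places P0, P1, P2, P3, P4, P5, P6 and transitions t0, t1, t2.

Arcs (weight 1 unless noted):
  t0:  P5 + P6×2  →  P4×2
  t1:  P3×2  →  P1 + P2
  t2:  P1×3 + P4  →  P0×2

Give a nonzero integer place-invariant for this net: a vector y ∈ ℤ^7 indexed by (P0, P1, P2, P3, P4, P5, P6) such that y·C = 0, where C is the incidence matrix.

y = (P0:3, P1:2, P2:-2, P3:0, P4:0, P5:0, P6:0)

Incidence matrix C (rows=places, cols=transitions):
       t0   t1   t2
   P0   0    0    2
   P1   0    1   -3
   P2   0    1    0
   P3   0   -2    0
   P4   2    0   -1
   P5  -1    0    0
   P6  -2    0    0

Candidate y = [3, 2, -2, 0, 0, 0, 0]; check y·C column-wise:
  col t0: 3·0 + 2·0 + -2·0 + 0·2 + 0·-1 + 0·-2 = 0
  col t1: 3·0 + 2·1 + -2·1 + 0·-2 = 0
  col t2: 3·2 + 2·-3 + -2·0 + 0·-1 = 0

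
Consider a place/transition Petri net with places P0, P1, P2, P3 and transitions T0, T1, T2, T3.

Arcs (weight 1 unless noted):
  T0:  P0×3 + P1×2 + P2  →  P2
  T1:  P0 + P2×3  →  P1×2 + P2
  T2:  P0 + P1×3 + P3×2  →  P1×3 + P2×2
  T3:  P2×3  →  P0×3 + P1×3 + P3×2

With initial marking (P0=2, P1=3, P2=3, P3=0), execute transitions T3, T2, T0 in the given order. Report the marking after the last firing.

(P0=1, P1=4, P2=2, P3=0)

step 1: fire T3:  (P0=2, P1=3, P2=3, P3=0) → (P0=5, P1=6, P2=0, P3=2)
step 2: fire T2:  (P0=5, P1=6, P2=0, P3=2) → (P0=4, P1=6, P2=2, P3=0)
step 3: fire T0:  (P0=4, P1=6, P2=2, P3=0) → (P0=1, P1=4, P2=2, P3=0)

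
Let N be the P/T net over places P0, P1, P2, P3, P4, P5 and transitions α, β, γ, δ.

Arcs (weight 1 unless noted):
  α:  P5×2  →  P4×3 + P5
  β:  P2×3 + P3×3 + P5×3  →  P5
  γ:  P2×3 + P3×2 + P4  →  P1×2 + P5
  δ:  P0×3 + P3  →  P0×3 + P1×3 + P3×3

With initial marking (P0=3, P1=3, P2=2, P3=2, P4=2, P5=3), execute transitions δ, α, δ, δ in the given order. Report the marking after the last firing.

step 1: fire δ:  (P0=3, P1=3, P2=2, P3=2, P4=2, P5=3) → (P0=3, P1=6, P2=2, P3=4, P4=2, P5=3)
step 2: fire α:  (P0=3, P1=6, P2=2, P3=4, P4=2, P5=3) → (P0=3, P1=6, P2=2, P3=4, P4=5, P5=2)
step 3: fire δ:  (P0=3, P1=6, P2=2, P3=4, P4=5, P5=2) → (P0=3, P1=9, P2=2, P3=6, P4=5, P5=2)
step 4: fire δ:  (P0=3, P1=9, P2=2, P3=6, P4=5, P5=2) → (P0=3, P1=12, P2=2, P3=8, P4=5, P5=2)

(P0=3, P1=12, P2=2, P3=8, P4=5, P5=2)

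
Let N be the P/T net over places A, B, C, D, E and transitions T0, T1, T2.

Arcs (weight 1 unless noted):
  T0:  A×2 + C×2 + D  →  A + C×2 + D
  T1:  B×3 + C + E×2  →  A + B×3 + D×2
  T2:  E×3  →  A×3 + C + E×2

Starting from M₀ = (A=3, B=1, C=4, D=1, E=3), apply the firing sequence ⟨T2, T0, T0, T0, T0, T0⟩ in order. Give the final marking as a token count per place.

step 1: fire T2:  (A=3, B=1, C=4, D=1, E=3) → (A=6, B=1, C=5, D=1, E=2)
step 2: fire T0:  (A=6, B=1, C=5, D=1, E=2) → (A=5, B=1, C=5, D=1, E=2)
step 3: fire T0:  (A=5, B=1, C=5, D=1, E=2) → (A=4, B=1, C=5, D=1, E=2)
step 4: fire T0:  (A=4, B=1, C=5, D=1, E=2) → (A=3, B=1, C=5, D=1, E=2)
step 5: fire T0:  (A=3, B=1, C=5, D=1, E=2) → (A=2, B=1, C=5, D=1, E=2)
step 6: fire T0:  (A=2, B=1, C=5, D=1, E=2) → (A=1, B=1, C=5, D=1, E=2)

(A=1, B=1, C=5, D=1, E=2)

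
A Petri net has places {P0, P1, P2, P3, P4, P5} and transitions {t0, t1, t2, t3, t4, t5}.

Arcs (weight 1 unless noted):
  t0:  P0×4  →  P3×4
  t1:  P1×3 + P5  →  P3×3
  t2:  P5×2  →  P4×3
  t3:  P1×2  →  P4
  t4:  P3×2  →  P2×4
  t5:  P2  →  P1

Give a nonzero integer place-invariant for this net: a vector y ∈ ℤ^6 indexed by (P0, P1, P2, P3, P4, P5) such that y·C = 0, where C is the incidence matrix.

Incidence matrix C (rows=places, cols=transitions):
       t0   t1   t2   t3   t4   t5
   P0  -4    0    0    0    0    0
   P1   0   -3    0   -2    0    1
   P2   0    0    0    0    4   -1
   P3   4    3    0    0   -2    0
   P4   0    0    3    1    0    0
   P5   0   -1   -2    0    0    0

Candidate y = [2, 1, 1, 2, 2, 3]; check y·C column-wise:
  col t0: 2·-4 + 1·0 + 1·0 + 2·4 + 2·0 + 3·0 = 0
  col t1: 2·0 + 1·-3 + 1·0 + 2·3 + 2·0 + 3·-1 = 0
  col t2: 2·0 + 1·0 + 1·0 + 2·0 + 2·3 + 3·-2 = 0
  col t3: 2·0 + 1·-2 + 1·0 + 2·0 + 2·1 + 3·0 = 0
  col t4: 2·0 + 1·0 + 1·4 + 2·-2 + 2·0 + 3·0 = 0
  col t5: 2·0 + 1·1 + 1·-1 + 2·0 + 2·0 + 3·0 = 0

y = (P0:2, P1:1, P2:1, P3:2, P4:2, P5:3)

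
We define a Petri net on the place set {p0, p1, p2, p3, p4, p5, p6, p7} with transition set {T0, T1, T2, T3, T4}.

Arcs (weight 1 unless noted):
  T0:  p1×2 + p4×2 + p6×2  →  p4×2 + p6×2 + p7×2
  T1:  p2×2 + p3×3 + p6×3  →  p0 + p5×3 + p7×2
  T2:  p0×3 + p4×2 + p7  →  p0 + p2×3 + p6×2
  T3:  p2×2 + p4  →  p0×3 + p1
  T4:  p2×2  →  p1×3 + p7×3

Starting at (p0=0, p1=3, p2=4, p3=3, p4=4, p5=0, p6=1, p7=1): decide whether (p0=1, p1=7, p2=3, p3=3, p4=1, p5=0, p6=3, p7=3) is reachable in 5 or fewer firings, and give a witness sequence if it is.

YES — reachable via ⟨T3, T2, T4⟩ (3 firings)

step 1: fire T3:  (p0=0, p1=3, p2=4, p3=3, p4=4, p5=0, p6=1, p7=1) → (p0=3, p1=4, p2=2, p3=3, p4=3, p5=0, p6=1, p7=1)
step 2: fire T2:  (p0=3, p1=4, p2=2, p3=3, p4=3, p5=0, p6=1, p7=1) → (p0=1, p1=4, p2=5, p3=3, p4=1, p5=0, p6=3, p7=0)
step 3: fire T4:  (p0=1, p1=4, p2=5, p3=3, p4=1, p5=0, p6=3, p7=0) → (p0=1, p1=7, p2=3, p3=3, p4=1, p5=0, p6=3, p7=3)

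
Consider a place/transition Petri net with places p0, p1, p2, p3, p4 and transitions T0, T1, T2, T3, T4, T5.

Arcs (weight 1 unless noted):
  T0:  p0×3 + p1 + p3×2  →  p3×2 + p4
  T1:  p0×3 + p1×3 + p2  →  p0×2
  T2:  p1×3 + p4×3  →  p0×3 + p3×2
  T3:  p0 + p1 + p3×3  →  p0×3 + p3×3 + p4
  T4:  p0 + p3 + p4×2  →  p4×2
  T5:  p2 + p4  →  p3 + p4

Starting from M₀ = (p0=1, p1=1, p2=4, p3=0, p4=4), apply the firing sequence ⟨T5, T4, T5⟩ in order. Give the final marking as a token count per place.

step 1: fire T5:  (p0=1, p1=1, p2=4, p3=0, p4=4) → (p0=1, p1=1, p2=3, p3=1, p4=4)
step 2: fire T4:  (p0=1, p1=1, p2=3, p3=1, p4=4) → (p0=0, p1=1, p2=3, p3=0, p4=4)
step 3: fire T5:  (p0=0, p1=1, p2=3, p3=0, p4=4) → (p0=0, p1=1, p2=2, p3=1, p4=4)

(p0=0, p1=1, p2=2, p3=1, p4=4)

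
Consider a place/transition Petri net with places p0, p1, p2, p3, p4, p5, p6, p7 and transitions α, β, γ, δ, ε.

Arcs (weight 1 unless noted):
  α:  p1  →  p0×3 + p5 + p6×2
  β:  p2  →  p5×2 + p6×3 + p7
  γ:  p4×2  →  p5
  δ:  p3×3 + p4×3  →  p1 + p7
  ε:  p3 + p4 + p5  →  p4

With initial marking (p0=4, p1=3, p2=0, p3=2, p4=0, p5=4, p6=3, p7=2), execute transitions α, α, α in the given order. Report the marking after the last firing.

step 1: fire α:  (p0=4, p1=3, p2=0, p3=2, p4=0, p5=4, p6=3, p7=2) → (p0=7, p1=2, p2=0, p3=2, p4=0, p5=5, p6=5, p7=2)
step 2: fire α:  (p0=7, p1=2, p2=0, p3=2, p4=0, p5=5, p6=5, p7=2) → (p0=10, p1=1, p2=0, p3=2, p4=0, p5=6, p6=7, p7=2)
step 3: fire α:  (p0=10, p1=1, p2=0, p3=2, p4=0, p5=6, p6=7, p7=2) → (p0=13, p1=0, p2=0, p3=2, p4=0, p5=7, p6=9, p7=2)

(p0=13, p1=0, p2=0, p3=2, p4=0, p5=7, p6=9, p7=2)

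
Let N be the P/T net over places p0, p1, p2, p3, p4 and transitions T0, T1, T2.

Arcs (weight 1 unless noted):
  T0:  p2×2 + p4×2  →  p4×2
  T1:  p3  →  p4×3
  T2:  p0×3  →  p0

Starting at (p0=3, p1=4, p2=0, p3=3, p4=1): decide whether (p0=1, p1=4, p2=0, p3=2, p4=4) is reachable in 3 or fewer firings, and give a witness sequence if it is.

YES — reachable via ⟨T1, T2⟩ (2 firings)

step 1: fire T1:  (p0=3, p1=4, p2=0, p3=3, p4=1) → (p0=3, p1=4, p2=0, p3=2, p4=4)
step 2: fire T2:  (p0=3, p1=4, p2=0, p3=2, p4=4) → (p0=1, p1=4, p2=0, p3=2, p4=4)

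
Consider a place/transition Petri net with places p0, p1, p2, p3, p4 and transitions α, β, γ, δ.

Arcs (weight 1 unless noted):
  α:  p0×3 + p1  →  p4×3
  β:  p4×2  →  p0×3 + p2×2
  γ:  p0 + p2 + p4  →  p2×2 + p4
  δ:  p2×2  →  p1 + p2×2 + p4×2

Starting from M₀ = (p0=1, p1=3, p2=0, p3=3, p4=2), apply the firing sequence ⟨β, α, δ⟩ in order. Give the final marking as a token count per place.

(p0=1, p1=3, p2=2, p3=3, p4=5)

step 1: fire β:  (p0=1, p1=3, p2=0, p3=3, p4=2) → (p0=4, p1=3, p2=2, p3=3, p4=0)
step 2: fire α:  (p0=4, p1=3, p2=2, p3=3, p4=0) → (p0=1, p1=2, p2=2, p3=3, p4=3)
step 3: fire δ:  (p0=1, p1=2, p2=2, p3=3, p4=3) → (p0=1, p1=3, p2=2, p3=3, p4=5)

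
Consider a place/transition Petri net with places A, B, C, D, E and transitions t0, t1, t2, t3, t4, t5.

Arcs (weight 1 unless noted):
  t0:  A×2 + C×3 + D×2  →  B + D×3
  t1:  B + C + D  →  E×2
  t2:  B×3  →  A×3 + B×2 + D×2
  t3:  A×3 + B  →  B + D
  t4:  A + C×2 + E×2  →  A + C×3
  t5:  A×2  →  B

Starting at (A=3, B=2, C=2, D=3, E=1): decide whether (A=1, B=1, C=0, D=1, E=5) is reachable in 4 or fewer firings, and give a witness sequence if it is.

step 1: fire t1:  (A=3, B=2, C=2, D=3, E=1) → (A=3, B=1, C=1, D=2, E=3)
step 2: fire t1:  (A=3, B=1, C=1, D=2, E=3) → (A=3, B=0, C=0, D=1, E=5)
step 3: fire t5:  (A=3, B=0, C=0, D=1, E=5) → (A=1, B=1, C=0, D=1, E=5)

YES — reachable via ⟨t1, t1, t5⟩ (3 firings)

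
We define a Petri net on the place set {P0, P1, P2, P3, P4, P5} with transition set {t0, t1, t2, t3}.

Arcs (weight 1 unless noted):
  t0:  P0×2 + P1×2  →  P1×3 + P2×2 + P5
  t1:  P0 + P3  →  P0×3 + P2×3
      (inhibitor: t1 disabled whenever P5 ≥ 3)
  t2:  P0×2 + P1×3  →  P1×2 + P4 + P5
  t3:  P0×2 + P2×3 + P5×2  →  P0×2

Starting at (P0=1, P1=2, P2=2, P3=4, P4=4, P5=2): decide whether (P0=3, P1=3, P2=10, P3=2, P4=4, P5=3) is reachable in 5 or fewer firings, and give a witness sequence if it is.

YES — reachable via ⟨t1, t1, t0⟩ (3 firings)

step 1: fire t1:  (P0=1, P1=2, P2=2, P3=4, P4=4, P5=2) → (P0=3, P1=2, P2=5, P3=3, P4=4, P5=2)
step 2: fire t1:  (P0=3, P1=2, P2=5, P3=3, P4=4, P5=2) → (P0=5, P1=2, P2=8, P3=2, P4=4, P5=2)
step 3: fire t0:  (P0=5, P1=2, P2=8, P3=2, P4=4, P5=2) → (P0=3, P1=3, P2=10, P3=2, P4=4, P5=3)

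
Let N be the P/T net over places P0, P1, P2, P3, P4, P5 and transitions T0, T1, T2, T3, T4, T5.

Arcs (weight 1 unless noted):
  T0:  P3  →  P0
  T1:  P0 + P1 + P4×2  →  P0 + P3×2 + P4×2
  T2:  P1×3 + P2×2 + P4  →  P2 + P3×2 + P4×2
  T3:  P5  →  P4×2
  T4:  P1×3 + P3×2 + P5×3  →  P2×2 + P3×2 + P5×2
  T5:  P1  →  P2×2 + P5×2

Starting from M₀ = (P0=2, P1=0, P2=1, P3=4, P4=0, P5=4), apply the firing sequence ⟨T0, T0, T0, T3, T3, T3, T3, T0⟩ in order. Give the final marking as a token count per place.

step 1: fire T0:  (P0=2, P1=0, P2=1, P3=4, P4=0, P5=4) → (P0=3, P1=0, P2=1, P3=3, P4=0, P5=4)
step 2: fire T0:  (P0=3, P1=0, P2=1, P3=3, P4=0, P5=4) → (P0=4, P1=0, P2=1, P3=2, P4=0, P5=4)
step 3: fire T0:  (P0=4, P1=0, P2=1, P3=2, P4=0, P5=4) → (P0=5, P1=0, P2=1, P3=1, P4=0, P5=4)
step 4: fire T3:  (P0=5, P1=0, P2=1, P3=1, P4=0, P5=4) → (P0=5, P1=0, P2=1, P3=1, P4=2, P5=3)
step 5: fire T3:  (P0=5, P1=0, P2=1, P3=1, P4=2, P5=3) → (P0=5, P1=0, P2=1, P3=1, P4=4, P5=2)
step 6: fire T3:  (P0=5, P1=0, P2=1, P3=1, P4=4, P5=2) → (P0=5, P1=0, P2=1, P3=1, P4=6, P5=1)
step 7: fire T3:  (P0=5, P1=0, P2=1, P3=1, P4=6, P5=1) → (P0=5, P1=0, P2=1, P3=1, P4=8, P5=0)
step 8: fire T0:  (P0=5, P1=0, P2=1, P3=1, P4=8, P5=0) → (P0=6, P1=0, P2=1, P3=0, P4=8, P5=0)

(P0=6, P1=0, P2=1, P3=0, P4=8, P5=0)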